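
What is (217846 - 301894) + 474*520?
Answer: 162432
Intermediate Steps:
(217846 - 301894) + 474*520 = -84048 + 246480 = 162432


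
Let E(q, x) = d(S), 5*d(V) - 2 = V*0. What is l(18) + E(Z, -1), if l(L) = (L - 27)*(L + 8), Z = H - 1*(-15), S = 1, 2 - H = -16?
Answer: -1168/5 ≈ -233.60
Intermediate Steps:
H = 18 (H = 2 - 1*(-16) = 2 + 16 = 18)
Z = 33 (Z = 18 - 1*(-15) = 18 + 15 = 33)
d(V) = ⅖ (d(V) = ⅖ + (V*0)/5 = ⅖ + (⅕)*0 = ⅖ + 0 = ⅖)
E(q, x) = ⅖
l(L) = (-27 + L)*(8 + L)
l(18) + E(Z, -1) = (-216 + 18² - 19*18) + ⅖ = (-216 + 324 - 342) + ⅖ = -234 + ⅖ = -1168/5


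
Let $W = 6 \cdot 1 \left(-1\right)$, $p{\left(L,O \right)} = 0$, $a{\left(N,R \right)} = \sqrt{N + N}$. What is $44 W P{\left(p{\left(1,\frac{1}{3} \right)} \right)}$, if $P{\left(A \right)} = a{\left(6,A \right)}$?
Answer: $- 528 \sqrt{3} \approx -914.52$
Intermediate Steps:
$a{\left(N,R \right)} = \sqrt{2} \sqrt{N}$ ($a{\left(N,R \right)} = \sqrt{2 N} = \sqrt{2} \sqrt{N}$)
$P{\left(A \right)} = 2 \sqrt{3}$ ($P{\left(A \right)} = \sqrt{2} \sqrt{6} = 2 \sqrt{3}$)
$W = -6$ ($W = 6 \left(-1\right) = -6$)
$44 W P{\left(p{\left(1,\frac{1}{3} \right)} \right)} = 44 \left(-6\right) 2 \sqrt{3} = - 264 \cdot 2 \sqrt{3} = - 528 \sqrt{3}$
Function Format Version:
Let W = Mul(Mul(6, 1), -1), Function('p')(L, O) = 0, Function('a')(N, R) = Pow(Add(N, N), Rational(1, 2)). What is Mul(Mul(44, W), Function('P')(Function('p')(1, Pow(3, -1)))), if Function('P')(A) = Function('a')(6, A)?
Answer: Mul(-528, Pow(3, Rational(1, 2))) ≈ -914.52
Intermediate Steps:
Function('a')(N, R) = Mul(Pow(2, Rational(1, 2)), Pow(N, Rational(1, 2))) (Function('a')(N, R) = Pow(Mul(2, N), Rational(1, 2)) = Mul(Pow(2, Rational(1, 2)), Pow(N, Rational(1, 2))))
Function('P')(A) = Mul(2, Pow(3, Rational(1, 2))) (Function('P')(A) = Mul(Pow(2, Rational(1, 2)), Pow(6, Rational(1, 2))) = Mul(2, Pow(3, Rational(1, 2))))
W = -6 (W = Mul(6, -1) = -6)
Mul(Mul(44, W), Function('P')(Function('p')(1, Pow(3, -1)))) = Mul(Mul(44, -6), Mul(2, Pow(3, Rational(1, 2)))) = Mul(-264, Mul(2, Pow(3, Rational(1, 2)))) = Mul(-528, Pow(3, Rational(1, 2)))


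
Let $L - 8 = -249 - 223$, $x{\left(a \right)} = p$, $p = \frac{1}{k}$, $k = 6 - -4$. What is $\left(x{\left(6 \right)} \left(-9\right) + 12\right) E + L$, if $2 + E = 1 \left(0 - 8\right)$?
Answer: $-575$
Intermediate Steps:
$k = 10$ ($k = 6 + 4 = 10$)
$p = \frac{1}{10} \approx 0.1$
$x{\left(a \right)} = \frac{1}{10}$
$E = -10$ ($E = -2 + 1 \left(0 - 8\right) = -2 + 1 \left(-8\right) = -2 - 8 = -10$)
$L = -464$ ($L = 8 - 472 = -464$)
$\left(x{\left(6 \right)} \left(-9\right) + 12\right) E + L = \left(\frac{1}{10} \left(-9\right) + 12\right) \left(-10\right) - 464 = \left(- \frac{9}{10} + 12\right) \left(-10\right) - 464 = \frac{111}{10} \left(-10\right) - 464 = -111 - 464 = -575$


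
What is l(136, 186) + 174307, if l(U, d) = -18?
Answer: 174289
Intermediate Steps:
l(136, 186) + 174307 = -18 + 174307 = 174289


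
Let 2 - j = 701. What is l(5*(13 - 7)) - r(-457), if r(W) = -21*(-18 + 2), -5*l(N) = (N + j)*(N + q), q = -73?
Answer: -30447/5 ≈ -6089.4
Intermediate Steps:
j = -699 (j = 2 - 1*701 = 2 - 701 = -699)
l(N) = -(-699 + N)*(-73 + N)/5 (l(N) = -(N - 699)*(N - 73)/5 = -(-699 + N)*(-73 + N)/5)
r(W) = 336 (r(W) = -21*(-16) = 336)
l(5*(13 - 7)) - r(-457) = (-51027/5 - 25*(13 - 7)²/5 + 772*(5*(13 - 7))/5) - 1*336 = (-51027/5 - (5*6)²/5 + 772*(5*6)/5) - 336 = (-51027/5 - ⅕*30² + (772/5)*30) - 336 = (-51027/5 - ⅕*900 + 4632) - 336 = (-51027/5 - 180 + 4632) - 336 = -28767/5 - 336 = -30447/5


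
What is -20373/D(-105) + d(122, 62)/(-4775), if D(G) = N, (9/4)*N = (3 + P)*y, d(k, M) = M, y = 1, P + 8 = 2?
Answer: 291842977/19100 ≈ 15280.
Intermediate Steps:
P = -6 (P = -8 + 2 = -6)
N = -4/3 (N = 4*((3 - 6)*1)/9 = 4*(-3*1)/9 = (4/9)*(-3) = -4/3 ≈ -1.3333)
D(G) = -4/3
-20373/D(-105) + d(122, 62)/(-4775) = -20373/(-4/3) + 62/(-4775) = -20373*(-¾) + 62*(-1/4775) = 61119/4 - 62/4775 = 291842977/19100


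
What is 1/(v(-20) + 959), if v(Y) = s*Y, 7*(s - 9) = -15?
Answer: 7/5753 ≈ 0.0012168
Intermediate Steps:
s = 48/7 (s = 9 + (⅐)*(-15) = 9 - 15/7 = 48/7 ≈ 6.8571)
v(Y) = 48*Y/7
1/(v(-20) + 959) = 1/((48/7)*(-20) + 959) = 1/(-960/7 + 959) = 1/(5753/7) = 7/5753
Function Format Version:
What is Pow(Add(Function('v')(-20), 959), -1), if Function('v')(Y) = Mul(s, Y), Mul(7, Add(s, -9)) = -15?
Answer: Rational(7, 5753) ≈ 0.0012168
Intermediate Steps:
s = Rational(48, 7) (s = Add(9, Mul(Rational(1, 7), -15)) = Add(9, Rational(-15, 7)) = Rational(48, 7) ≈ 6.8571)
Function('v')(Y) = Mul(Rational(48, 7), Y)
Pow(Add(Function('v')(-20), 959), -1) = Pow(Add(Mul(Rational(48, 7), -20), 959), -1) = Pow(Add(Rational(-960, 7), 959), -1) = Pow(Rational(5753, 7), -1) = Rational(7, 5753)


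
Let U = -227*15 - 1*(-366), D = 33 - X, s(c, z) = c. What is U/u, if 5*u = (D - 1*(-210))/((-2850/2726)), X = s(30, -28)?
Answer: 7217625/96773 ≈ 74.583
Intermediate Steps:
X = 30
D = 3 (D = 33 - 1*30 = 33 - 30 = 3)
U = -3039 (U = -3405 + 366 = -3039)
u = -96773/2375 (u = ((3 - 1*(-210))/((-2850/2726)))/5 = ((3 + 210)/((-2850*1/2726)))/5 = (213/(-1425/1363))/5 = (213*(-1363/1425))/5 = (⅕)*(-96773/475) = -96773/2375 ≈ -40.747)
U/u = -3039/(-96773/2375) = -3039*(-2375/96773) = 7217625/96773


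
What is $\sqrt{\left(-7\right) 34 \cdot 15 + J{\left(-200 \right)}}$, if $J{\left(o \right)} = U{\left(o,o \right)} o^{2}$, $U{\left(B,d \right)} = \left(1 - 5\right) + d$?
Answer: $i \sqrt{8163570} \approx 2857.2 i$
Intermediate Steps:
$U{\left(B,d \right)} = -4 + d$
$J{\left(o \right)} = o^{2} \left(-4 + o\right)$ ($J{\left(o \right)} = \left(-4 + o\right) o^{2} = o^{2} \left(-4 + o\right)$)
$\sqrt{\left(-7\right) 34 \cdot 15 + J{\left(-200 \right)}} = \sqrt{\left(-7\right) 34 \cdot 15 + \left(-200\right)^{2} \left(-4 - 200\right)} = \sqrt{\left(-238\right) 15 + 40000 \left(-204\right)} = \sqrt{-3570 - 8160000} = \sqrt{-8163570} = i \sqrt{8163570}$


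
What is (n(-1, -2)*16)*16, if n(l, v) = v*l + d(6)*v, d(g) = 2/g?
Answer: 1024/3 ≈ 341.33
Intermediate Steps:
n(l, v) = v/3 + l*v (n(l, v) = v*l + (2/6)*v = l*v + (2*(⅙))*v = l*v + v/3 = v/3 + l*v)
(n(-1, -2)*16)*16 = (-2*(⅓ - 1)*16)*16 = (-2*(-⅔)*16)*16 = ((4/3)*16)*16 = (64/3)*16 = 1024/3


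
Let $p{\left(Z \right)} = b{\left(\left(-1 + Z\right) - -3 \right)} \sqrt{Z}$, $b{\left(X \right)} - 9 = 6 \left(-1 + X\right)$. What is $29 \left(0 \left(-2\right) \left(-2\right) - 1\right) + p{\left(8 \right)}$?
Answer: $-29 + 126 \sqrt{2} \approx 149.19$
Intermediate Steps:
$b{\left(X \right)} = 3 + 6 X$ ($b{\left(X \right)} = 9 + 6 \left(-1 + X\right) = 9 + \left(-6 + 6 X\right) = 3 + 6 X$)
$p{\left(Z \right)} = \sqrt{Z} \left(15 + 6 Z\right)$ ($p{\left(Z \right)} = \left(3 + 6 \left(\left(-1 + Z\right) - -3\right)\right) \sqrt{Z} = \left(3 + 6 \left(\left(-1 + Z\right) + 3\right)\right) \sqrt{Z} = \left(3 + 6 \left(2 + Z\right)\right) \sqrt{Z} = \left(3 + \left(12 + 6 Z\right)\right) \sqrt{Z} = \left(15 + 6 Z\right) \sqrt{Z} = \sqrt{Z} \left(15 + 6 Z\right)$)
$29 \left(0 \left(-2\right) \left(-2\right) - 1\right) + p{\left(8 \right)} = 29 \left(0 \left(-2\right) \left(-2\right) - 1\right) + \sqrt{8} \left(15 + 6 \cdot 8\right) = 29 \left(0 \left(-2\right) - 1\right) + 2 \sqrt{2} \left(15 + 48\right) = 29 \left(0 - 1\right) + 2 \sqrt{2} \cdot 63 = 29 \left(-1\right) + 126 \sqrt{2} = -29 + 126 \sqrt{2}$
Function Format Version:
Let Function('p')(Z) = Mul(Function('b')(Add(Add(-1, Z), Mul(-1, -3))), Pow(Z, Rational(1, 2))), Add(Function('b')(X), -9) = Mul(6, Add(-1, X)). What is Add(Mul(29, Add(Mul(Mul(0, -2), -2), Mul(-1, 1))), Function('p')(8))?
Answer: Add(-29, Mul(126, Pow(2, Rational(1, 2)))) ≈ 149.19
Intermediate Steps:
Function('b')(X) = Add(3, Mul(6, X)) (Function('b')(X) = Add(9, Mul(6, Add(-1, X))) = Add(9, Add(-6, Mul(6, X))) = Add(3, Mul(6, X)))
Function('p')(Z) = Mul(Pow(Z, Rational(1, 2)), Add(15, Mul(6, Z))) (Function('p')(Z) = Mul(Add(3, Mul(6, Add(Add(-1, Z), Mul(-1, -3)))), Pow(Z, Rational(1, 2))) = Mul(Add(3, Mul(6, Add(Add(-1, Z), 3))), Pow(Z, Rational(1, 2))) = Mul(Add(3, Mul(6, Add(2, Z))), Pow(Z, Rational(1, 2))) = Mul(Add(3, Add(12, Mul(6, Z))), Pow(Z, Rational(1, 2))) = Mul(Add(15, Mul(6, Z)), Pow(Z, Rational(1, 2))) = Mul(Pow(Z, Rational(1, 2)), Add(15, Mul(6, Z))))
Add(Mul(29, Add(Mul(Mul(0, -2), -2), Mul(-1, 1))), Function('p')(8)) = Add(Mul(29, Add(Mul(Mul(0, -2), -2), Mul(-1, 1))), Mul(Pow(8, Rational(1, 2)), Add(15, Mul(6, 8)))) = Add(Mul(29, Add(Mul(0, -2), -1)), Mul(Mul(2, Pow(2, Rational(1, 2))), Add(15, 48))) = Add(Mul(29, Add(0, -1)), Mul(Mul(2, Pow(2, Rational(1, 2))), 63)) = Add(Mul(29, -1), Mul(126, Pow(2, Rational(1, 2)))) = Add(-29, Mul(126, Pow(2, Rational(1, 2))))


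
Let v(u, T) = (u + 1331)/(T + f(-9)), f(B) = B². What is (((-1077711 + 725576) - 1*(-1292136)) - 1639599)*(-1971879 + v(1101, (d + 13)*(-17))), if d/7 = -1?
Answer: 28971676119818/21 ≈ 1.3796e+12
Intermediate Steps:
d = -7 (d = 7*(-1) = -7)
v(u, T) = (1331 + u)/(81 + T) (v(u, T) = (u + 1331)/(T + (-9)²) = (1331 + u)/(T + 81) = (1331 + u)/(81 + T))
(((-1077711 + 725576) - 1*(-1292136)) - 1639599)*(-1971879 + v(1101, (d + 13)*(-17))) = (((-1077711 + 725576) - 1*(-1292136)) - 1639599)*(-1971879 + (1331 + 1101)/(81 + (-7 + 13)*(-17))) = ((-352135 + 1292136) - 1639599)*(-1971879 + 2432/(81 + 6*(-17))) = (940001 - 1639599)*(-1971879 + 2432/(81 - 102)) = -699598*(-1971879 + 2432/(-21)) = -699598*(-1971879 - 1/21*2432) = -699598*(-1971879 - 2432/21) = -699598*(-41411891/21) = 28971676119818/21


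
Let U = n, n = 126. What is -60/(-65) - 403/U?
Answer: -3727/1638 ≈ -2.2753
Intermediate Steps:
U = 126
-60/(-65) - 403/U = -60/(-65) - 403/126 = -60*(-1/65) - 403*1/126 = 12/13 - 403/126 = -3727/1638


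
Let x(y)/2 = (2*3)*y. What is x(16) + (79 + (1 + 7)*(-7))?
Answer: 215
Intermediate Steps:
x(y) = 12*y (x(y) = 2*((2*3)*y) = 2*(6*y) = 12*y)
x(16) + (79 + (1 + 7)*(-7)) = 12*16 + (79 + (1 + 7)*(-7)) = 192 + (79 + 8*(-7)) = 192 + (79 - 56) = 192 + 23 = 215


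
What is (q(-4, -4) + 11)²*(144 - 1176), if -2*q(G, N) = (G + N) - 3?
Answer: -280962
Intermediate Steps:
q(G, N) = 3/2 - G/2 - N/2 (q(G, N) = -((G + N) - 3)/2 = -(-3 + G + N)/2 = 3/2 - G/2 - N/2)
(q(-4, -4) + 11)²*(144 - 1176) = ((3/2 - ½*(-4) - ½*(-4)) + 11)²*(144 - 1176) = ((3/2 + 2 + 2) + 11)²*(-1032) = (11/2 + 11)²*(-1032) = (33/2)²*(-1032) = (1089/4)*(-1032) = -280962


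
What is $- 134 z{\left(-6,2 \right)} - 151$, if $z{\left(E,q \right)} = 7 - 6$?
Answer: $-285$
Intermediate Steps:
$z{\left(E,q \right)} = 1$
$- 134 z{\left(-6,2 \right)} - 151 = \left(-134\right) 1 - 151 = -134 - 151 = -285$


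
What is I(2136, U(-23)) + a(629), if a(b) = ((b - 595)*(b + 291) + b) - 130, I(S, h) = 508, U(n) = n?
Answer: 32287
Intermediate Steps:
a(b) = -130 + b + (-595 + b)*(291 + b) (a(b) = ((-595 + b)*(291 + b) + b) - 130 = (b + (-595 + b)*(291 + b)) - 130 = -130 + b + (-595 + b)*(291 + b))
I(2136, U(-23)) + a(629) = 508 + (-173275 + 629² - 303*629) = 508 + (-173275 + 395641 - 190587) = 508 + 31779 = 32287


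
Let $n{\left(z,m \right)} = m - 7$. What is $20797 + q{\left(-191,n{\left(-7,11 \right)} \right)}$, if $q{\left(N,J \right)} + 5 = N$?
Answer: $20601$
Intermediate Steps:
$n{\left(z,m \right)} = -7 + m$ ($n{\left(z,m \right)} = m - 7 = -7 + m$)
$q{\left(N,J \right)} = -5 + N$
$20797 + q{\left(-191,n{\left(-7,11 \right)} \right)} = 20797 - 196 = 20601$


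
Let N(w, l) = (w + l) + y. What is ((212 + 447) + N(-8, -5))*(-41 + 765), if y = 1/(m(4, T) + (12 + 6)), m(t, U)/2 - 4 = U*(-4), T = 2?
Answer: 2338882/5 ≈ 4.6778e+5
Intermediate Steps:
m(t, U) = 8 - 8*U (m(t, U) = 8 + 2*(U*(-4)) = 8 + 2*(-4*U) = 8 - 8*U)
y = 1/10 (y = 1/((8 - 8*2) + (12 + 6)) = 1/((8 - 16) + 18) = 1/(-8 + 18) = 1/10 ≈ 0.10000)
N(w, l) = 1/10 + l + w (N(w, l) = (w + l) + 1/10 = (l + w) + 1/10 = 1/10 + l + w)
((212 + 447) + N(-8, -5))*(-41 + 765) = ((212 + 447) + (1/10 - 5 - 8))*(-41 + 765) = (659 - 129/10)*724 = (6461/10)*724 = 2338882/5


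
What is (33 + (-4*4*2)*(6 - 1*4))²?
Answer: 961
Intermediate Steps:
(33 + (-4*4*2)*(6 - 1*4))² = (33 + (-16*2)*(6 - 4))² = (33 - 32*2)² = (33 - 64)² = (-31)² = 961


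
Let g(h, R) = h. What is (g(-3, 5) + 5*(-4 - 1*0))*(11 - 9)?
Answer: -46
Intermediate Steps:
(g(-3, 5) + 5*(-4 - 1*0))*(11 - 9) = (-3 + 5*(-4 - 1*0))*(11 - 9) = (-3 + 5*(-4 + 0))*2 = (-3 + 5*(-4))*2 = (-3 - 20)*2 = -23*2 = -46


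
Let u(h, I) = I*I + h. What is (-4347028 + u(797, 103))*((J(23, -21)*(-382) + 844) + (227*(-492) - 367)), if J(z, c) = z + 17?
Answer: 548399819914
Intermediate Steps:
J(z, c) = 17 + z
u(h, I) = h + I² (u(h, I) = I² + h = h + I²)
(-4347028 + u(797, 103))*((J(23, -21)*(-382) + 844) + (227*(-492) - 367)) = (-4347028 + (797 + 103²))*(((17 + 23)*(-382) + 844) + (227*(-492) - 367)) = (-4347028 + (797 + 10609))*((40*(-382) + 844) + (-111684 - 367)) = (-4347028 + 11406)*((-15280 + 844) - 112051) = -4335622*(-14436 - 112051) = -4335622*(-126487) = 548399819914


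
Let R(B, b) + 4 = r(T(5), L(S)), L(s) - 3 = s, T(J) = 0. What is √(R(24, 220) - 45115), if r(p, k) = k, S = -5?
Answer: I*√45121 ≈ 212.42*I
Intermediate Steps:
L(s) = 3 + s
R(B, b) = -6 (R(B, b) = -4 + (3 - 5) = -4 - 2 = -6)
√(R(24, 220) - 45115) = √(-6 - 45115) = √(-45121) = I*√45121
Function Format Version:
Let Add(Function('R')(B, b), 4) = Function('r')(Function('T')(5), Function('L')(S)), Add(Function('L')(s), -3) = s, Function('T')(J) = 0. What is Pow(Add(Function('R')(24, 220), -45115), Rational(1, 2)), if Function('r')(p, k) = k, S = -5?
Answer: Mul(I, Pow(45121, Rational(1, 2))) ≈ Mul(212.42, I)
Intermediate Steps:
Function('L')(s) = Add(3, s)
Function('R')(B, b) = -6 (Function('R')(B, b) = Add(-4, Add(3, -5)) = Add(-4, -2) = -6)
Pow(Add(Function('R')(24, 220), -45115), Rational(1, 2)) = Pow(Add(-6, -45115), Rational(1, 2)) = Pow(-45121, Rational(1, 2)) = Mul(I, Pow(45121, Rational(1, 2)))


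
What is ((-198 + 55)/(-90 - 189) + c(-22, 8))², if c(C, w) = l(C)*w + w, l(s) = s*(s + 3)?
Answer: 874881493201/77841 ≈ 1.1239e+7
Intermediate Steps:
l(s) = s*(3 + s)
c(C, w) = w + C*w*(3 + C) (c(C, w) = (C*(3 + C))*w + w = C*w*(3 + C) + w = w + C*w*(3 + C))
((-198 + 55)/(-90 - 189) + c(-22, 8))² = ((-198 + 55)/(-90 - 189) + 8*(1 - 22*(3 - 22)))² = (-143/(-279) + 8*(1 - 22*(-19)))² = (-143*(-1/279) + 8*(1 + 418))² = (143/279 + 8*419)² = (143/279 + 3352)² = (935351/279)² = 874881493201/77841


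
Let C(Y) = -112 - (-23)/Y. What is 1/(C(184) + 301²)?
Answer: 8/723913 ≈ 1.1051e-5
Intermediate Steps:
C(Y) = -112 + 23/Y
1/(C(184) + 301²) = 1/((-112 + 23/184) + 301²) = 1/((-112 + 23*(1/184)) + 90601) = 1/((-112 + ⅛) + 90601) = 1/(-895/8 + 90601) = 1/(723913/8) = 8/723913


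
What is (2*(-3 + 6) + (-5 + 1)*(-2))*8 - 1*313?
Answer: -201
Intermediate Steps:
(2*(-3 + 6) + (-5 + 1)*(-2))*8 - 1*313 = (2*3 - 4*(-2))*8 - 313 = (6 + 8)*8 - 313 = 14*8 - 313 = 112 - 313 = -201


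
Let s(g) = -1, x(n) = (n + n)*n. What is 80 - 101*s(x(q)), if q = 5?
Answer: 181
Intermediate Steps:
x(n) = 2*n² (x(n) = (2*n)*n = 2*n²)
80 - 101*s(x(q)) = 80 - 101*(-1) = 80 + 101 = 181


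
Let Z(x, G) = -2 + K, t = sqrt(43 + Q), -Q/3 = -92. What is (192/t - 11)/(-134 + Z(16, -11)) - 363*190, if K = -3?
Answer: -9586819/139 - 192*sqrt(319)/44341 ≈ -68970.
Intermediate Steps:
Q = 276 (Q = -3*(-92) = 276)
t = sqrt(319) (t = sqrt(43 + 276) = sqrt(319) ≈ 17.861)
Z(x, G) = -5 (Z(x, G) = -2 - 3 = -5)
(192/t - 11)/(-134 + Z(16, -11)) - 363*190 = (192/(sqrt(319)) - 11)/(-134 - 5) - 363*190 = (192*(sqrt(319)/319) - 11)/(-139) - 68970 = (192*sqrt(319)/319 - 11)*(-1/139) - 68970 = (-11 + 192*sqrt(319)/319)*(-1/139) - 68970 = (11/139 - 192*sqrt(319)/44341) - 68970 = -9586819/139 - 192*sqrt(319)/44341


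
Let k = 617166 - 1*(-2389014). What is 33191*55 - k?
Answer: -1180675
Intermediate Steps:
k = 3006180 (k = 617166 + 2389014 = 3006180)
33191*55 - k = 33191*55 - 1*3006180 = 1825505 - 3006180 = -1180675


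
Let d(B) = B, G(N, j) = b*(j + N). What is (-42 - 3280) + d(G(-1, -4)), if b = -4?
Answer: -3302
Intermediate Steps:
G(N, j) = -4*N - 4*j (G(N, j) = -4*(j + N) = -4*(N + j) = -4*N - 4*j)
(-42 - 3280) + d(G(-1, -4)) = (-42 - 3280) + (-4*(-1) - 4*(-4)) = -3322 + (4 + 16) = -3322 + 20 = -3302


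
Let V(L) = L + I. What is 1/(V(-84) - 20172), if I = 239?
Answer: -1/20017 ≈ -4.9958e-5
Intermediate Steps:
V(L) = 239 + L (V(L) = L + 239 = 239 + L)
1/(V(-84) - 20172) = 1/((239 - 84) - 20172) = 1/(155 - 20172) = 1/(-20017) = -1/20017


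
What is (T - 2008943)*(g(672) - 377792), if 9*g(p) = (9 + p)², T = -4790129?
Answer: 2218285627936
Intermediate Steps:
g(p) = (9 + p)²/9
(T - 2008943)*(g(672) - 377792) = (-4790129 - 2008943)*((9 + 672)²/9 - 377792) = -6799072*((⅑)*681² - 377792) = -6799072*((⅑)*463761 - 377792) = -6799072*(51529 - 377792) = -6799072*(-326263) = 2218285627936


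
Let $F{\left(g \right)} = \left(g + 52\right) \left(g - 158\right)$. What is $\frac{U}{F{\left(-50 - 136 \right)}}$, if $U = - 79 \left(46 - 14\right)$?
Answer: $- \frac{158}{2881} \approx -0.054842$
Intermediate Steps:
$F{\left(g \right)} = \left(-158 + g\right) \left(52 + g\right)$ ($F{\left(g \right)} = \left(52 + g\right) \left(-158 + g\right) = \left(-158 + g\right) \left(52 + g\right)$)
$U = -2528$ ($U = \left(-79\right) 32 = -2528$)
$\frac{U}{F{\left(-50 - 136 \right)}} = - \frac{2528}{-8216 + \left(-50 - 136\right)^{2} - 106 \left(-50 - 136\right)} = - \frac{2528}{-8216 + \left(-186\right)^{2} - -19716} = - \frac{2528}{-8216 + 34596 + 19716} = - \frac{2528}{46096} = \left(-2528\right) \frac{1}{46096} = - \frac{158}{2881}$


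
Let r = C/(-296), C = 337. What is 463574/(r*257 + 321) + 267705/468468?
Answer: 1020388057889/62514452 ≈ 16322.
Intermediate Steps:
r = -337/296 (r = 337/(-296) = 337*(-1/296) = -337/296 ≈ -1.1385)
463574/(r*257 + 321) + 267705/468468 = 463574/(-337/296*257 + 321) + 267705/468468 = 463574/(-86609/296 + 321) + 267705*(1/468468) = 463574/(8407/296) + 29745/52052 = 463574*(296/8407) + 29745/52052 = 137217904/8407 + 29745/52052 = 1020388057889/62514452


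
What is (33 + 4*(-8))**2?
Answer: 1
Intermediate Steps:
(33 + 4*(-8))**2 = (33 - 32)**2 = 1**2 = 1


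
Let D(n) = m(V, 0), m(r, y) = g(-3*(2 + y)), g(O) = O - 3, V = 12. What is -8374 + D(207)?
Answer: -8383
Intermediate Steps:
g(O) = -3 + O
m(r, y) = -9 - 3*y (m(r, y) = -3 - 3*(2 + y) = -3 + (-6 - 3*y) = -9 - 3*y)
D(n) = -9 (D(n) = -9 - 3*0 = -9 + 0 = -9)
-8374 + D(207) = -8374 - 9 = -8383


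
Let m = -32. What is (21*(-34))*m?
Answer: 22848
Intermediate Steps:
(21*(-34))*m = (21*(-34))*(-32) = -714*(-32) = 22848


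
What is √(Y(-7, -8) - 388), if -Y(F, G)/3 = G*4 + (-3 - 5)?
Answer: 2*I*√67 ≈ 16.371*I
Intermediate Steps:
Y(F, G) = 24 - 12*G (Y(F, G) = -3*(G*4 + (-3 - 5)) = -3*(4*G - 8) = -3*(-8 + 4*G) = 24 - 12*G)
√(Y(-7, -8) - 388) = √((24 - 12*(-8)) - 388) = √((24 + 96) - 388) = √(120 - 388) = √(-268) = 2*I*√67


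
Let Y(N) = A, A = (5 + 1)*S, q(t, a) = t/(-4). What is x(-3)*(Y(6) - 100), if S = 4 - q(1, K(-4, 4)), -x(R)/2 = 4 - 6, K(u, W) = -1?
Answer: -298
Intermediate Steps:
x(R) = 4 (x(R) = -2*(4 - 6) = -2*(-2) = 4)
q(t, a) = -t/4 (q(t, a) = t*(-¼) = -t/4)
S = 17/4 (S = 4 - (-1)/4 = 4 - 1*(-¼) = 4 + ¼ = 17/4 ≈ 4.2500)
A = 51/2 (A = (5 + 1)*(17/4) = 6*(17/4) = 51/2 ≈ 25.500)
Y(N) = 51/2
x(-3)*(Y(6) - 100) = 4*(51/2 - 100) = 4*(-149/2) = -298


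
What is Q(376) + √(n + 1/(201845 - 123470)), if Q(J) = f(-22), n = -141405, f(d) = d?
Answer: -22 + I*√34744003899990/15675 ≈ -22.0 + 376.04*I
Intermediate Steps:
Q(J) = -22
Q(376) + √(n + 1/(201845 - 123470)) = -22 + √(-141405 + 1/(201845 - 123470)) = -22 + √(-141405 + 1/78375) = -22 + √(-11082616874/78375) = -22 + I*√34744003899990/15675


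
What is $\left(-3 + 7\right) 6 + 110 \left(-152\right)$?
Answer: $-16696$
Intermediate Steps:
$\left(-3 + 7\right) 6 + 110 \left(-152\right) = 4 \cdot 6 - 16720 = 24 - 16720 = -16696$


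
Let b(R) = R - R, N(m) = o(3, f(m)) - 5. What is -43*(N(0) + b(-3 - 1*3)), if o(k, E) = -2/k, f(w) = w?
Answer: 731/3 ≈ 243.67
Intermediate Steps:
N(m) = -17/3 (N(m) = -2/3 - 5 = -17/3)
b(R) = 0
-43*(N(0) + b(-3 - 1*3)) = -43*(-17/3 + 0) = -43*(-17/3) = 731/3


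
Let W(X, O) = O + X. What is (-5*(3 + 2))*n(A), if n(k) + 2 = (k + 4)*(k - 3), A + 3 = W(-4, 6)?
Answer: 350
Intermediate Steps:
A = -1 (A = -3 + (6 - 4) = -3 + 2 = -1)
n(k) = -2 + (-3 + k)*(4 + k) (n(k) = -2 + (k + 4)*(k - 3) = -2 + (4 + k)*(-3 + k) = -2 + (-3 + k)*(4 + k))
(-5*(3 + 2))*n(A) = (-5*(3 + 2))*(-14 - 1 + (-1)²) = (-5*5)*(-14 - 1 + 1) = -25*(-14) = 350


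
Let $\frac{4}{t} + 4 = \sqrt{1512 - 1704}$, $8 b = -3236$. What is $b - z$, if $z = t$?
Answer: $- \frac{809}{2} + \frac{i}{i + 2 \sqrt{3}} \approx -404.42 + 0.26647 i$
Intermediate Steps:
$b = - \frac{809}{2}$ ($b = \frac{1}{8} \left(-3236\right) = - \frac{809}{2} \approx -404.5$)
$t = \frac{4}{-4 + 8 i \sqrt{3}}$ ($t = \frac{4}{-4 + \sqrt{1512 - 1704}} = \frac{4}{-4 + \sqrt{-192}} = \frac{4}{-4 + 8 i \sqrt{3}} \approx -0.076923 - 0.26647 i$)
$z = - \frac{i}{i + 2 \sqrt{3}} \approx -0.076923 - 0.26647 i$
$b - z = - \frac{809}{2} - - \frac{i}{i + 2 \sqrt{3}} = - \frac{809}{2} + \frac{i}{i + 2 \sqrt{3}}$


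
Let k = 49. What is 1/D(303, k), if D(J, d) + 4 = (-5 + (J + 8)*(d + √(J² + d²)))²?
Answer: 519120009/4380810507800012578 - 789629*√94210/6571215761700018867 ≈ 8.1616e-11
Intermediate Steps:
D(J, d) = -4 + (-5 + (8 + J)*(d + √(J² + d²)))² (D(J, d) = -4 + (-5 + (J + 8)*(d + √(J² + d²)))² = -4 + (-5 + (8 + J)*(d + √(J² + d²)))²)
1/D(303, k) = 1/(-4 + (-5 + 8*49 + 8*√(303² + 49²) + 303*49 + 303*√(303² + 49²))²) = 1/(-4 + (-5 + 392 + 8*√(91809 + 2401) + 14847 + 303*√(91809 + 2401))²) = 1/(-4 + (-5 + 392 + 8*√94210 + 14847 + 303*√94210)²) = 1/(-4 + (15234 + 311*√94210)²)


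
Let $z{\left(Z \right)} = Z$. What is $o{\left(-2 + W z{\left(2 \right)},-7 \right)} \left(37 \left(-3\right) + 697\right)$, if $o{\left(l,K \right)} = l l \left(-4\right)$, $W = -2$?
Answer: $-84384$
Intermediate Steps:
$o{\left(l,K \right)} = - 4 l^{2}$ ($o{\left(l,K \right)} = l^{2} \left(-4\right) = - 4 l^{2}$)
$o{\left(-2 + W z{\left(2 \right)},-7 \right)} \left(37 \left(-3\right) + 697\right) = - 4 \left(-2 - 4\right)^{2} \left(37 \left(-3\right) + 697\right) = - 4 \left(-2 - 4\right)^{2} \left(-111 + 697\right) = - 4 \left(-6\right)^{2} \cdot 586 = \left(-4\right) 36 \cdot 586 = \left(-144\right) 586 = -84384$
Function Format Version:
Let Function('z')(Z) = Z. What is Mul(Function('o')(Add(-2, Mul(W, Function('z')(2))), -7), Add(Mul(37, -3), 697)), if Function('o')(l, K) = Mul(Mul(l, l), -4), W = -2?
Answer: -84384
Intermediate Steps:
Function('o')(l, K) = Mul(-4, Pow(l, 2)) (Function('o')(l, K) = Mul(Pow(l, 2), -4) = Mul(-4, Pow(l, 2)))
Mul(Function('o')(Add(-2, Mul(W, Function('z')(2))), -7), Add(Mul(37, -3), 697)) = Mul(Mul(-4, Pow(Add(-2, Mul(-2, 2)), 2)), Add(Mul(37, -3), 697)) = Mul(Mul(-4, Pow(Add(-2, -4), 2)), Add(-111, 697)) = Mul(Mul(-4, Pow(-6, 2)), 586) = Mul(Mul(-4, 36), 586) = Mul(-144, 586) = -84384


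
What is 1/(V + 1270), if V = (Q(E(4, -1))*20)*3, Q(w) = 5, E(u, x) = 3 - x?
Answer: 1/1570 ≈ 0.00063694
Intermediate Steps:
V = 300 (V = (5*20)*3 = 100*3 = 300)
1/(V + 1270) = 1/(300 + 1270) = 1/1570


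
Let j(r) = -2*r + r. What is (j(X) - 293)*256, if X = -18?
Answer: -70400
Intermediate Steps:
j(r) = -r
(j(X) - 293)*256 = (-1*(-18) - 293)*256 = (18 - 293)*256 = -275*256 = -70400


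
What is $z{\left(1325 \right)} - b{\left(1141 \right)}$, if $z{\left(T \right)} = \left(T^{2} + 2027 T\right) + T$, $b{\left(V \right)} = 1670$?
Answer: $4441055$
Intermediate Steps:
$z{\left(T \right)} = T^{2} + 2028 T$
$z{\left(1325 \right)} - b{\left(1141 \right)} = 1325 \left(2028 + 1325\right) - 1670 = 1325 \cdot 3353 - 1670 = 4442725 - 1670 = 4441055$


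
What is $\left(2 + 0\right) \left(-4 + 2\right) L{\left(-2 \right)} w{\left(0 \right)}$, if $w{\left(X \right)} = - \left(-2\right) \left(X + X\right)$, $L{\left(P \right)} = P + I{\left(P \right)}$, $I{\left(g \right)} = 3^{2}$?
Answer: $0$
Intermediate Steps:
$I{\left(g \right)} = 9$
$L{\left(P \right)} = 9 + P$ ($L{\left(P \right)} = P + 9 = 9 + P$)
$w{\left(X \right)} = 4 X$ ($w{\left(X \right)} = - \left(-2\right) 2 X = - \left(-4\right) X = 4 X$)
$\left(2 + 0\right) \left(-4 + 2\right) L{\left(-2 \right)} w{\left(0 \right)} = \left(2 + 0\right) \left(-4 + 2\right) \left(9 - 2\right) 4 \cdot 0 = 2 \left(-2\right) 7 \cdot 0 = \left(-4\right) 7 \cdot 0 = \left(-28\right) 0 = 0$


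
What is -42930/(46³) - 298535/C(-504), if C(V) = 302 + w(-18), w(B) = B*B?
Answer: -7271269235/15233084 ≈ -477.33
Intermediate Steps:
w(B) = B²
C(V) = 626 (C(V) = 302 + (-18)² = 302 + 324 = 626)
-42930/(46³) - 298535/C(-504) = -42930/(46³) - 298535/626 = -42930/97336 - 298535*1/626 = -42930*1/97336 - 298535/626 = -21465/48668 - 298535/626 = -7271269235/15233084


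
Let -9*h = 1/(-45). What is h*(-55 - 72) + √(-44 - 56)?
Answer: -127/405 + 10*I ≈ -0.31358 + 10.0*I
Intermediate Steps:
h = 1/405 (h = -⅑/(-45) = -⅑*(-1/45) = 1/405 ≈ 0.0024691)
h*(-55 - 72) + √(-44 - 56) = (-55 - 72)/405 + √(-44 - 56) = (1/405)*(-127) + √(-100) = -127/405 + 10*I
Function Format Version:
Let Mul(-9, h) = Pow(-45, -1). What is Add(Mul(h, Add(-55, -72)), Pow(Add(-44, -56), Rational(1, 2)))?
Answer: Add(Rational(-127, 405), Mul(10, I)) ≈ Add(-0.31358, Mul(10.000, I))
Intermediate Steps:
h = Rational(1, 405) (h = Mul(Rational(-1, 9), Pow(-45, -1)) = Mul(Rational(-1, 9), Rational(-1, 45)) = Rational(1, 405) ≈ 0.0024691)
Add(Mul(h, Add(-55, -72)), Pow(Add(-44, -56), Rational(1, 2))) = Add(Mul(Rational(1, 405), Add(-55, -72)), Pow(Add(-44, -56), Rational(1, 2))) = Add(Mul(Rational(1, 405), -127), Pow(-100, Rational(1, 2))) = Add(Rational(-127, 405), Mul(10, I))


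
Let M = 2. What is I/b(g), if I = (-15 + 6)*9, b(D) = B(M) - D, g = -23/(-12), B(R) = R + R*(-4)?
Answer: 972/95 ≈ 10.232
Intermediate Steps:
B(R) = -3*R (B(R) = R - 4*R = -3*R)
g = 23/12 (g = -23*(-1/12) = 23/12 ≈ 1.9167)
b(D) = -6 - D (b(D) = -3*2 - D = -6 - D)
I = -81 (I = -9*9 = -81)
I/b(g) = -81/(-6 - 1*23/12) = -81/(-6 - 23/12) = -81/(-95/12) = -81*(-12/95) = 972/95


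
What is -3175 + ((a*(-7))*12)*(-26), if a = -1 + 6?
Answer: 7745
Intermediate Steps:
a = 5
-3175 + ((a*(-7))*12)*(-26) = -3175 + ((5*(-7))*12)*(-26) = -3175 - 35*12*(-26) = -3175 - 420*(-26) = -3175 + 10920 = 7745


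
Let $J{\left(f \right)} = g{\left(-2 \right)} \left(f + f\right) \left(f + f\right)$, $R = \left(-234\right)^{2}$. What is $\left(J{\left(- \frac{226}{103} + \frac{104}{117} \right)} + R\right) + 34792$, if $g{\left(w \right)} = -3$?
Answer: $\frac{25644541364}{286443} \approx 89528.0$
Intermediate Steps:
$R = 54756$
$J{\left(f \right)} = - 12 f^{2}$ ($J{\left(f \right)} = - 3 \left(f + f\right) \left(f + f\right) = - 3 \cdot 2 f 2 f = - 3 \cdot 4 f^{2} = - 12 f^{2}$)
$\left(J{\left(- \frac{226}{103} + \frac{104}{117} \right)} + R\right) + 34792 = \left(- 12 \left(- \frac{226}{103} + \frac{104}{117}\right)^{2} + 54756\right) + 34792 = \left(- 12 \left(\left(-226\right) \frac{1}{103} + 104 \cdot \frac{1}{117}\right)^{2} + 54756\right) + 34792 = \left(- 12 \left(- \frac{226}{103} + \frac{8}{9}\right)^{2} + 54756\right) + 34792 = \left(- 12 \left(- \frac{1210}{927}\right)^{2} + 54756\right) + 34792 = \left(\left(-12\right) \frac{1464100}{859329} + 54756\right) + 34792 = \left(- \frac{5856400}{286443} + 54756\right) + 34792 = \frac{15678616508}{286443} + 34792 = \frac{25644541364}{286443}$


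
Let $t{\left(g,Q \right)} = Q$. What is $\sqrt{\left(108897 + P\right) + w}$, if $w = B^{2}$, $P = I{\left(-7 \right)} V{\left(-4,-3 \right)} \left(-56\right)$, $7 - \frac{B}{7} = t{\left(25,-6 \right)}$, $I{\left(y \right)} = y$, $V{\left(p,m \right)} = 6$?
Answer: $\sqrt{119530} \approx 345.73$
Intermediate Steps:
$B = 91$ ($B = 49 - -42 = 49 + 42 = 91$)
$P = 2352$ ($P = \left(-7\right) 6 \left(-56\right) = \left(-42\right) \left(-56\right) = 2352$)
$w = 8281$ ($w = 91^{2} = 8281$)
$\sqrt{\left(108897 + P\right) + w} = \sqrt{\left(108897 + 2352\right) + 8281} = \sqrt{111249 + 8281} = \sqrt{119530}$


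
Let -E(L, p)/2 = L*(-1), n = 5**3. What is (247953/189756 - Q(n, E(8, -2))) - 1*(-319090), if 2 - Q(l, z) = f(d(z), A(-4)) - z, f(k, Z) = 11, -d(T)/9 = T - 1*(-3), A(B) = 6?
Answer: 20182720567/63252 ≈ 3.1908e+5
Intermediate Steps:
d(T) = -27 - 9*T (d(T) = -9*(T - 1*(-3)) = -9*(T + 3) = -9*(3 + T) = -27 - 9*T)
n = 125
E(L, p) = 2*L (E(L, p) = -2*L*(-1) = -(-2)*L = 2*L)
Q(l, z) = -9 + z (Q(l, z) = 2 - (11 - z) = 2 + (-11 + z) = -9 + z)
(247953/189756 - Q(n, E(8, -2))) - 1*(-319090) = (247953/189756 - (-9 + 2*8)) - 1*(-319090) = (247953*(1/189756) - (-9 + 16)) + 319090 = (82651/63252 - 1*7) + 319090 = (82651/63252 - 7) + 319090 = -360113/63252 + 319090 = 20182720567/63252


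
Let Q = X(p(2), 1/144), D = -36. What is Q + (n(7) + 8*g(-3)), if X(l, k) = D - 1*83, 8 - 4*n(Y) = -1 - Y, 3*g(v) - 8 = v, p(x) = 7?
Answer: -305/3 ≈ -101.67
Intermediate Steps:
g(v) = 8/3 + v/3
n(Y) = 9/4 + Y/4 (n(Y) = 2 - (-1 - Y)/4 = 2 + (¼ + Y/4) = 9/4 + Y/4)
X(l, k) = -119 (X(l, k) = -36 - 1*83 = -36 - 83 = -119)
Q = -119
Q + (n(7) + 8*g(-3)) = -119 + ((9/4 + (¼)*7) + 8*(8/3 + (⅓)*(-3))) = -119 + ((9/4 + 7/4) + 8*(8/3 - 1)) = -119 + (4 + 8*(5/3)) = -119 + (4 + 40/3) = -119 + 52/3 = -305/3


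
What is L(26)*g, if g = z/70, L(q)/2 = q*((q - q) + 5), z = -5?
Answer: -130/7 ≈ -18.571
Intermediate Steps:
L(q) = 10*q (L(q) = 2*(q*((q - q) + 5)) = 2*(q*(0 + 5)) = 2*(q*5) = 2*(5*q) = 10*q)
g = -1/14 (g = -5/70 = -5*1/70 = -1/14 ≈ -0.071429)
L(26)*g = (10*26)*(-1/14) = 260*(-1/14) = -130/7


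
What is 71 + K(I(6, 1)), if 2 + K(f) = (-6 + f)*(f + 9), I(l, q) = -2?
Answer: 13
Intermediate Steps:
K(f) = -2 + (-6 + f)*(9 + f) (K(f) = -2 + (-6 + f)*(f + 9) = -2 + (-6 + f)*(9 + f))
71 + K(I(6, 1)) = 71 + (-56 + (-2)² + 3*(-2)) = 71 + (-56 + 4 - 6) = 71 - 58 = 13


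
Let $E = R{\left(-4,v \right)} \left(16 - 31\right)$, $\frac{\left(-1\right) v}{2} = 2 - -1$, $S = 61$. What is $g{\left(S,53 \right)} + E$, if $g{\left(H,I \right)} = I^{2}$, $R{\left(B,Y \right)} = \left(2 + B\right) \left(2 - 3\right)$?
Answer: $2779$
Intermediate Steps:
$v = -6$ ($v = - 2 \left(2 - -1\right) = - 2 \left(2 + 1\right) = \left(-2\right) 3 = -6$)
$R{\left(B,Y \right)} = -2 - B$ ($R{\left(B,Y \right)} = \left(2 + B\right) \left(-1\right) = -2 - B$)
$E = -30$ ($E = \left(-2 - -4\right) \left(16 - 31\right) = \left(-2 + 4\right) \left(-15\right) = 2 \left(-15\right) = -30$)
$g{\left(S,53 \right)} + E = 53^{2} - 30 = 2809 - 30 = 2779$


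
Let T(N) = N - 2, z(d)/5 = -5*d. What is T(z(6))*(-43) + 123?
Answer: 6659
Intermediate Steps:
z(d) = -25*d (z(d) = 5*(-5*d) = -25*d)
T(N) = -2 + N
T(z(6))*(-43) + 123 = (-2 - 25*6)*(-43) + 123 = (-2 - 150)*(-43) + 123 = -152*(-43) + 123 = 6536 + 123 = 6659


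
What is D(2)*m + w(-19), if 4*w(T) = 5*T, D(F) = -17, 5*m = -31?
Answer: 1633/20 ≈ 81.650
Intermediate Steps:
m = -31/5 (m = (⅕)*(-31) = -31/5 ≈ -6.2000)
w(T) = 5*T/4 (w(T) = (5*T)/4 = 5*T/4)
D(2)*m + w(-19) = -17*(-31/5) + (5/4)*(-19) = 527/5 - 95/4 = 1633/20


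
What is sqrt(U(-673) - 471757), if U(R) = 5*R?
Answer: I*sqrt(475122) ≈ 689.29*I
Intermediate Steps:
sqrt(U(-673) - 471757) = sqrt(5*(-673) - 471757) = sqrt(-3365 - 471757) = sqrt(-475122) = I*sqrt(475122)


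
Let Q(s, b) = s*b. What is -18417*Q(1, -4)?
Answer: 73668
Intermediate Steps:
Q(s, b) = b*s
-18417*Q(1, -4) = -(-73668) = -18417*(-4) = 73668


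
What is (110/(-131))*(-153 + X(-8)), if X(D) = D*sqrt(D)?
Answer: 16830/131 + 1760*I*sqrt(2)/131 ≈ 128.47 + 19.0*I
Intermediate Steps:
X(D) = D**(3/2)
(110/(-131))*(-153 + X(-8)) = (110/(-131))*(-153 + (-8)**(3/2)) = (110*(-1/131))*(-153 - 16*I*sqrt(2)) = -110*(-153 - 16*I*sqrt(2))/131 = 16830/131 + 1760*I*sqrt(2)/131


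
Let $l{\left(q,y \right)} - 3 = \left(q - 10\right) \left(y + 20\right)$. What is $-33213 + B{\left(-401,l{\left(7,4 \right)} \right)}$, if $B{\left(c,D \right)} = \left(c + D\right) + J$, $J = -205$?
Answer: $-33888$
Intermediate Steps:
$l{\left(q,y \right)} = 3 + \left(-10 + q\right) \left(20 + y\right)$ ($l{\left(q,y \right)} = 3 + \left(q - 10\right) \left(y + 20\right) = 3 + \left(-10 + q\right) \left(20 + y\right)$)
$B{\left(c,D \right)} = -205 + D + c$ ($B{\left(c,D \right)} = \left(c + D\right) - 205 = \left(D + c\right) - 205 = -205 + D + c$)
$-33213 + B{\left(-401,l{\left(7,4 \right)} \right)} = -33213 - 675 = -33888$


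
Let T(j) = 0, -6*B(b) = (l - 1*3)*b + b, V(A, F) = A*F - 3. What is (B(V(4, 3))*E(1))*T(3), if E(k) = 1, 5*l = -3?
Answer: 0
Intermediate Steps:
l = -⅗ (l = (⅕)*(-3) = -⅗ ≈ -0.60000)
V(A, F) = -3 + A*F
B(b) = 13*b/30 (B(b) = -((-⅗ - 1*3)*b + b)/6 = -((-⅗ - 3)*b + b)/6 = -(-18*b/5 + b)/6 = -(-13)*b/30 = 13*b/30)
(B(V(4, 3))*E(1))*T(3) = ((13*(-3 + 4*3)/30)*1)*0 = ((13*(-3 + 12)/30)*1)*0 = (((13/30)*9)*1)*0 = ((39/10)*1)*0 = (39/10)*0 = 0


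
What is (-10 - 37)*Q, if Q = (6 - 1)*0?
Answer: 0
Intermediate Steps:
Q = 0 (Q = 5*0 = 0)
(-10 - 37)*Q = (-10 - 37)*0 = -47*0 = 0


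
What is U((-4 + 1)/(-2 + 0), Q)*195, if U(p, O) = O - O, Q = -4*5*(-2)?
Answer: 0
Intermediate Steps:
Q = 40 (Q = -20*(-2) = 40)
U(p, O) = 0
U((-4 + 1)/(-2 + 0), Q)*195 = 0*195 = 0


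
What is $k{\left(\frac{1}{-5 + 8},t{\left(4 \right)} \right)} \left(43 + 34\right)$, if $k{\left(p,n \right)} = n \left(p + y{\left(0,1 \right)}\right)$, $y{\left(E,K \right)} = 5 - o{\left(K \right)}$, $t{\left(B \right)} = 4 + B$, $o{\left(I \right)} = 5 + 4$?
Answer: $- \frac{6776}{3} \approx -2258.7$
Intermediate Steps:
$o{\left(I \right)} = 9$
$y{\left(E,K \right)} = -4$ ($y{\left(E,K \right)} = 5 - 9 = -4$)
$k{\left(p,n \right)} = n \left(-4 + p\right)$ ($k{\left(p,n \right)} = n \left(p - 4\right) = n \left(-4 + p\right)$)
$k{\left(\frac{1}{-5 + 8},t{\left(4 \right)} \right)} \left(43 + 34\right) = \left(4 + 4\right) \left(-4 + \frac{1}{-5 + 8}\right) \left(43 + 34\right) = 8 \left(-4 + \frac{1}{3}\right) 77 = 8 \left(- \frac{11}{3}\right) 77 = \left(- \frac{88}{3}\right) 77 = - \frac{6776}{3}$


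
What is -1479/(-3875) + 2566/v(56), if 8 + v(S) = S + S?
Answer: 5048533/201500 ≈ 25.055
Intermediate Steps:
v(S) = -8 + 2*S (v(S) = -8 + (S + S) = -8 + 2*S)
-1479/(-3875) + 2566/v(56) = -1479/(-3875) + 2566/(-8 + 2*56) = -1479*(-1/3875) + 2566/(-8 + 112) = 1479/3875 + 2566/104 = 1479/3875 + 2566*(1/104) = 1479/3875 + 1283/52 = 5048533/201500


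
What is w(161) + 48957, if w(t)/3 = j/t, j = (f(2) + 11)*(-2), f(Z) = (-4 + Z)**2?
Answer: 7881987/161 ≈ 48956.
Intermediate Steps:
j = -30 (j = ((-4 + 2)**2 + 11)*(-2) = ((-2)**2 + 11)*(-2) = (4 + 11)*(-2) = 15*(-2) = -30)
w(t) = -90/t (w(t) = 3*(-30/t) = -90/t)
w(161) + 48957 = -90/161 + 48957 = 7881987/161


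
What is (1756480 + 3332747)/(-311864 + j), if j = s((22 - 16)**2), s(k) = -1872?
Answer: -5089227/313736 ≈ -16.221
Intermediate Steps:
j = -1872
(1756480 + 3332747)/(-311864 + j) = (1756480 + 3332747)/(-311864 - 1872) = 5089227/(-313736) = 5089227*(-1/313736) = -5089227/313736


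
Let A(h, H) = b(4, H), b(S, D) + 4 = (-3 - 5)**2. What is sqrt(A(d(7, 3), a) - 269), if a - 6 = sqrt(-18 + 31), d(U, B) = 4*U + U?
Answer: I*sqrt(209) ≈ 14.457*I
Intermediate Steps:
d(U, B) = 5*U
b(S, D) = 60 (b(S, D) = -4 + (-3 - 5)**2 = -4 + (-8)**2 = -4 + 64 = 60)
a = 6 + sqrt(13) (a = 6 + sqrt(-18 + 31) = 6 + sqrt(13) ≈ 9.6055)
A(h, H) = 60
sqrt(A(d(7, 3), a) - 269) = sqrt(60 - 269) = sqrt(-209) = I*sqrt(209)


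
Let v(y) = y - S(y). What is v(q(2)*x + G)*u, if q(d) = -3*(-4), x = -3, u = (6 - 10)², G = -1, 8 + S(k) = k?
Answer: 128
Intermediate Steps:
S(k) = -8 + k
u = 16 (u = (-4)² = 16)
q(d) = 12
v(y) = 8 (v(y) = y - (-8 + y) = y + (8 - y) = 8)
v(q(2)*x + G)*u = 8*16 = 128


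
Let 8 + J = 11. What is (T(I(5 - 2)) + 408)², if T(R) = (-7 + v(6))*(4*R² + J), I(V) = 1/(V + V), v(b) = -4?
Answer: 11316496/81 ≈ 1.3971e+5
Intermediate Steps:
J = 3 (J = -8 + 11 = 3)
I(V) = 1/(2*V)
T(R) = -33 - 44*R² (T(R) = (-7 - 4)*(4*R² + 3) = -11*(3 + 4*R²) = -33 - 44*R²)
(T(I(5 - 2)) + 408)² = ((-33 - 44*1/(4*(5 - 2)²)) + 408)² = ((-33 - 44*((½)/3)²) + 408)² = ((-33 - 44*((½)*(⅓))²) + 408)² = ((-33 - 44*(⅙)²) + 408)² = ((-33 - 44*1/36) + 408)² = ((-33 - 11/9) + 408)² = (-308/9 + 408)² = (3364/9)² = 11316496/81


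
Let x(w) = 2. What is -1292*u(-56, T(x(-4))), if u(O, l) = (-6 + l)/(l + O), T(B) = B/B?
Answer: -1292/11 ≈ -117.45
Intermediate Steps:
T(B) = 1
u(O, l) = (-6 + l)/(O + l)
-1292*u(-56, T(x(-4))) = -1292*(-6 + 1)/(-56 + 1) = -1292*(-5)/(-55) = -(-1292)*(-5)/55 = -1292*1/11 = -1292/11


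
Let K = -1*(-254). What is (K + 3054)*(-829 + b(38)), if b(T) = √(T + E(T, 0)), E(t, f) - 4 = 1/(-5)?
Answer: -2742332 + 3308*√1045/5 ≈ -2.7209e+6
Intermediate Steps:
E(t, f) = 19/5 (E(t, f) = 4 + 1/(-5) = 4 - ⅕ = 19/5)
K = 254
b(T) = √(19/5 + T) (b(T) = √(T + 19/5) = √(19/5 + T))
(K + 3054)*(-829 + b(38)) = (254 + 3054)*(-829 + √(95 + 25*38)/5) = 3308*(-829 + √(95 + 950)/5) = 3308*(-829 + √1045/5) = -2742332 + 3308*√1045/5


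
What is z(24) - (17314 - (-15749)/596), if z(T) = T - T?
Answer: -10334893/596 ≈ -17340.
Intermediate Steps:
z(T) = 0
z(24) - (17314 - (-15749)/596) = 0 - (17314 - (-15749)/596) = 0 - (17314 - 1*(-15749/596)) = 0 - (17314 + 15749/596) = 0 - 1*10334893/596 = 0 - 10334893/596 = -10334893/596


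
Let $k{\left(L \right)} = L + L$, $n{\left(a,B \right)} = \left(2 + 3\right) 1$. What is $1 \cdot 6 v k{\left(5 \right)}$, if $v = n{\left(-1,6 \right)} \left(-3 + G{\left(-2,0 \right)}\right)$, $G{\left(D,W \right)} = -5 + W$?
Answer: $-2400$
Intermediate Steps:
$n{\left(a,B \right)} = 5$ ($n{\left(a,B \right)} = 5 \cdot 1 = 5$)
$v = -40$ ($v = 5 \left(-3 + \left(-5 + 0\right)\right) = 5 \left(-3 - 5\right) = 5 \left(-8\right) = -40$)
$k{\left(L \right)} = 2 L$
$1 \cdot 6 v k{\left(5 \right)} = 1 \cdot 6 \left(-40\right) 2 \cdot 5 = 6 \left(-40\right) 10 = \left(-240\right) 10 = -2400$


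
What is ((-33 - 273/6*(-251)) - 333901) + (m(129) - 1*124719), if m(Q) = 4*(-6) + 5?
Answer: -894503/2 ≈ -4.4725e+5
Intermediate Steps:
m(Q) = -19 (m(Q) = -24 + 5 = -19)
((-33 - 273/6*(-251)) - 333901) + (m(129) - 1*124719) = ((-33 - 273/6*(-251)) - 333901) + (-19 - 1*124719) = ((-33 - 273*1/6*(-251)) - 333901) + (-19 - 124719) = ((-33 - 91/2*(-251)) - 333901) - 124738 = ((-33 + 22841/2) - 333901) - 124738 = (22775/2 - 333901) - 124738 = -645027/2 - 124738 = -894503/2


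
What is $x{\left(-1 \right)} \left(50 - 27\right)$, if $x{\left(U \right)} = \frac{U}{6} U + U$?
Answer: $- \frac{115}{6} \approx -19.167$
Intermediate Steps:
$x{\left(U \right)} = U + \frac{U^{2}}{6}$ ($x{\left(U \right)} = U \frac{1}{6} U + U = \frac{U}{6} U + U = \frac{U^{2}}{6} + U = U + \frac{U^{2}}{6}$)
$x{\left(-1 \right)} \left(50 - 27\right) = \frac{1}{6} \left(-1\right) \left(6 - 1\right) \left(50 - 27\right) = \frac{1}{6} \left(-1\right) 5 \cdot 23 = \left(- \frac{5}{6}\right) 23 = - \frac{115}{6}$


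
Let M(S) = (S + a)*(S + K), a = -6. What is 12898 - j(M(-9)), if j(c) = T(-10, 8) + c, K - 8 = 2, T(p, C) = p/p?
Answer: 12912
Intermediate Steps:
T(p, C) = 1
K = 10 (K = 8 + 2 = 10)
M(S) = (-6 + S)*(10 + S) (M(S) = (S - 6)*(S + 10) = (-6 + S)*(10 + S))
j(c) = 1 + c
12898 - j(M(-9)) = 12898 - (1 + (-60 + (-9)**2 + 4*(-9))) = 12898 - (1 + (-60 + 81 - 36)) = 12898 - (1 - 15) = 12898 - 1*(-14) = 12898 + 14 = 12912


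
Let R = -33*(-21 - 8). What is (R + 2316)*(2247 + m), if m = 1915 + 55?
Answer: 13802241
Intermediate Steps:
R = 957 (R = -33*(-29) = 957)
m = 1970
(R + 2316)*(2247 + m) = (957 + 2316)*(2247 + 1970) = 3273*4217 = 13802241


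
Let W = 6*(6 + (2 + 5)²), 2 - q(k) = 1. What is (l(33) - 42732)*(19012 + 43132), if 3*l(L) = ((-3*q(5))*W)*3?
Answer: -2717059968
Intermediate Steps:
q(k) = 1 (q(k) = 2 - 1*1 = 2 - 1 = 1)
W = 330 (W = 6*(6 + 7²) = 6*(6 + 49) = 6*55 = 330)
l(L) = -990 (l(L) = ((-3*1*330)*3)/3 = (-3*330*3)/3 = (-990*3)/3 = (⅓)*(-2970) = -990)
(l(33) - 42732)*(19012 + 43132) = (-990 - 42732)*(19012 + 43132) = -43722*62144 = -2717059968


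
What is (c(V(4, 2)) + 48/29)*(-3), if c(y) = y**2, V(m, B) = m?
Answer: -1536/29 ≈ -52.966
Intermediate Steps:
(c(V(4, 2)) + 48/29)*(-3) = (4**2 + 48/29)*(-3) = (16 + 48*(1/29))*(-3) = (16 + 48/29)*(-3) = (512/29)*(-3) = -1536/29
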